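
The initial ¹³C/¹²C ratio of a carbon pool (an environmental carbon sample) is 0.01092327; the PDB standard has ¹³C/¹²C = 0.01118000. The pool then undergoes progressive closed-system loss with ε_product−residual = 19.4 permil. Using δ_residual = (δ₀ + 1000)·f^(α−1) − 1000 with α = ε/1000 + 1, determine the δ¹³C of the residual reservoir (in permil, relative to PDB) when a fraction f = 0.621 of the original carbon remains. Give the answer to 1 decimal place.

δ₀ = (0.01092327/0.01118000 − 1)×1000 = (0.977037 − 1)×1000 = -22.963 permil
α − 1 = ε/1000 = 0.0194
f^(α−1) = 0.621^(0.0194) = 0.990800
δ_res = (-22.963 + 1000) × 0.990800 − 1000 = 968.048 − 1000 = -31.95 permil

-32.0 permil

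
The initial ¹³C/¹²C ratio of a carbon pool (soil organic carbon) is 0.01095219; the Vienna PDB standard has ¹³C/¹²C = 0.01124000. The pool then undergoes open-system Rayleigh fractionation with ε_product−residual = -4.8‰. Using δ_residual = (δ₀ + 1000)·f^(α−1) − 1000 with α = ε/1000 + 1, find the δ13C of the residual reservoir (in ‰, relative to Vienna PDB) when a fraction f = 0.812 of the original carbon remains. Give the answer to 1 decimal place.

-24.6‰

δ₀ = (0.01095219/0.01124000 − 1)×1000 = (0.974394 − 1)×1000 = -25.606‰
α − 1 = ε/1000 = -0.0048
f^(α−1) = 0.812^(-0.0048) = 1.001000
δ_res = (-25.606 + 1000) × 1.001000 − 1000 = 975.369 − 1000 = -24.63‰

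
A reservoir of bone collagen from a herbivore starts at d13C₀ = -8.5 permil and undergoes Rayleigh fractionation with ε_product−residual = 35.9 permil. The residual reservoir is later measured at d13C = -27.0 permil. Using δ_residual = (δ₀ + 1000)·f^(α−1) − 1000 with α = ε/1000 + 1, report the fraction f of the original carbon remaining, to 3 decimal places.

0.592

α − 1 = ε/1000 = 0.0359
(δ_res + 1000)/(δ₀ + 1000) = (-27.0 + 1000)/(-8.5 + 1000) = 973.0/991.5 = 0.981341
f = 0.981341^(1/0.0359) = exp(ln(0.981341)/0.0359) = exp(-0.01883/0.0359)
f = exp(-0.5246) = 0.5918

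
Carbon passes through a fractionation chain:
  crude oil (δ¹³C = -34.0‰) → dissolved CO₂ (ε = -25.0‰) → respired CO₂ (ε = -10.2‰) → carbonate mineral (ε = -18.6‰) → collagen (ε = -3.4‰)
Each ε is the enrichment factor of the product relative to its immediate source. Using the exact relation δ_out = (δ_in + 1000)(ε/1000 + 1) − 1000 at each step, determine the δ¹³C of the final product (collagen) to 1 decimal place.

-88.2‰

step 1: δ = (-34.00 + 1000)·(-25.0/1000 + 1) − 1000 = -58.15‰
step 2: δ = (-58.15 + 1000)·(-10.2/1000 + 1) − 1000 = -67.76‰
step 3: δ = (-67.76 + 1000)·(-18.6/1000 + 1) − 1000 = -85.10‰
step 4: δ = (-85.10 + 1000)·(-3.4/1000 + 1) − 1000 = -88.21‰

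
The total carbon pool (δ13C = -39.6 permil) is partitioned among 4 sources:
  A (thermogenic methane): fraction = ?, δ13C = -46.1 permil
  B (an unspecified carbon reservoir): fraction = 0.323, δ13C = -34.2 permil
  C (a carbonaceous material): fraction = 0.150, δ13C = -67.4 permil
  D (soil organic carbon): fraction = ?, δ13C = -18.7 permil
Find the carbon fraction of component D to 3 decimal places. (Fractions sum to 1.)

0.214

Let f_D and f_A be the unknown fractions; fractions sum to 1 so f_D + f_A = 0.527.
Mass balance: Σ fᵢ·δᵢ = δ_bulk ⇒ f_D·(-18.7) + f_A·(-46.1) = -39.6 − (-21.157) = -18.443
Substitute f_A = 0.527 − f_D:
f_D·(-18.7 − -46.1) = -18.443 − 0.527×(-46.1) = 5.851
f_D = 5.851 / 27.4 = 0.2136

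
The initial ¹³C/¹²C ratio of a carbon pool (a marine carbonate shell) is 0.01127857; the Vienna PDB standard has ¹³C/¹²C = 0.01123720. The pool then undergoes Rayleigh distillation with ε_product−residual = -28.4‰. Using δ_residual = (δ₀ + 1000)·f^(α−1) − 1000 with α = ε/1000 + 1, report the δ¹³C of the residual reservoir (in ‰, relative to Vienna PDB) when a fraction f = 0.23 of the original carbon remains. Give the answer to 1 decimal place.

δ₀ = (0.01127857/0.01123720 − 1)×1000 = (1.003682 − 1)×1000 = 3.682‰
α − 1 = ε/1000 = -0.0284
f^(α−1) = 0.23^(-0.0284) = 1.042622
δ_res = (3.682 + 1000) × 1.042622 − 1000 = 1046.461 − 1000 = 46.46‰

46.5‰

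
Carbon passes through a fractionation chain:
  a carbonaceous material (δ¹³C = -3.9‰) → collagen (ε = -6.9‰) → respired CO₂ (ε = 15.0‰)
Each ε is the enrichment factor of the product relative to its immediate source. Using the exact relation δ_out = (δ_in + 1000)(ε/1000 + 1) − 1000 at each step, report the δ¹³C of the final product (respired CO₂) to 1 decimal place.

4.1‰

step 1: δ = (-3.90 + 1000)·(-6.9/1000 + 1) − 1000 = -10.77‰
step 2: δ = (-10.77 + 1000)·(15.0/1000 + 1) − 1000 = 4.07‰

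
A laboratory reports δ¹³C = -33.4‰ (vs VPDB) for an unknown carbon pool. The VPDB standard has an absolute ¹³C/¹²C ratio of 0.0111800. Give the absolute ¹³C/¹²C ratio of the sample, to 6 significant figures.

R_sample = R_standard × (δ¹³C/1000 + 1)
R_sample = 0.0111800 × (-33.4/1000 + 1) = 0.0111800 × 0.966600
R_sample = 0.0108066

0.0108066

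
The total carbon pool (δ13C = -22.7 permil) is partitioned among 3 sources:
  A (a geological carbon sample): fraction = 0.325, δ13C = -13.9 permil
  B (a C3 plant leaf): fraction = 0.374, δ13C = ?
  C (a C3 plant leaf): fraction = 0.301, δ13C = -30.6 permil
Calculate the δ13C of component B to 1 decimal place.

Isotope mass balance: δ_bulk = Σ fᵢ·δᵢ.
-22.7 = 0.325×(-13.9) + 0.374×δ_B + 0.301×(-30.6)
0.374·δ_B = -22.7 − (-13.728) = -8.972
δ_B = -8.972 / 0.374 = -23.99 permil

-24.0 permil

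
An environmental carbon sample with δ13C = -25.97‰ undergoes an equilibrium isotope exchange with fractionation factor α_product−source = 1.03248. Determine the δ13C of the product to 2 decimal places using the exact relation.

δ_product = (δ_source + 1000)·α − 1000
δ_product = (-25.97 + 1000) × 1.03248 − 1000
δ_product = 1005.666 − 1000 = 5.666‰

5.67‰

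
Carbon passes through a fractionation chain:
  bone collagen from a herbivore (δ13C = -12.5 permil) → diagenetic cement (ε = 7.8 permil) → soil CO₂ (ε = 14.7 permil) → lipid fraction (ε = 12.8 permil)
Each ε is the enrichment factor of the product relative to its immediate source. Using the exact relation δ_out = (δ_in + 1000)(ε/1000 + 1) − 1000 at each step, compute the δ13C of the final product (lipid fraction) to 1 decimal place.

step 1: δ = (-12.50 + 1000)·(7.8/1000 + 1) − 1000 = -4.80 permil
step 2: δ = (-4.80 + 1000)·(14.7/1000 + 1) − 1000 = 9.83 permil
step 3: δ = (9.83 + 1000)·(12.8/1000 + 1) − 1000 = 22.76 permil

22.8 permil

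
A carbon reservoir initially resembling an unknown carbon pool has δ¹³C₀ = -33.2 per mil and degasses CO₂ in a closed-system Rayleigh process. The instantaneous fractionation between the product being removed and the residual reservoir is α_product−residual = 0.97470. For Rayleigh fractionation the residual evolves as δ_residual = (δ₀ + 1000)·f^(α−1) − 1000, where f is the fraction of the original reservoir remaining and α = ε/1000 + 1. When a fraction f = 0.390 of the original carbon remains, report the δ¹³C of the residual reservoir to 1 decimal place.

-9.9 per mil

Rayleigh residual: δ_res = (δ₀ + 1000)·f^(α−1) − 1000
α − 1 = -0.02530
f^(α−1) = 0.390^(-0.02530) = 1.024109
δ_res = (-33.2 + 1000) × 1.024109 − 1000 = 990.108 − 1000 = -9.89 per mil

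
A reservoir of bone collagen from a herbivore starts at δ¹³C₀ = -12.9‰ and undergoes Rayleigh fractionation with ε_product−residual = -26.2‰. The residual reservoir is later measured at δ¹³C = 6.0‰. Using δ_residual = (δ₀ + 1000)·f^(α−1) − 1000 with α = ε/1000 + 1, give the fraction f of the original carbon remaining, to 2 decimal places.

0.48

α − 1 = ε/1000 = -0.0262
(δ_res + 1000)/(δ₀ + 1000) = (6.0 + 1000)/(-12.9 + 1000) = 1006.0/987.1 = 1.019147
f = 1.019147^(1/-0.0262) = exp(ln(1.019147)/-0.0262) = exp(0.01897/-0.0262)
f = exp(-0.7239) = 0.4849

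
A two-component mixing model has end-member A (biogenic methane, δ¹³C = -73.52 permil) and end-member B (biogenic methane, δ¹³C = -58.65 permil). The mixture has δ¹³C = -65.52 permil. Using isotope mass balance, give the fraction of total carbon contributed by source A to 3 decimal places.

0.462

δ_mix = f_A·δ_A + (1 − f_A)·δ_B  ⇒  f_A = (δ_mix − δ_B)/(δ_A − δ_B)
f_A = (-65.52 − (-58.65)) / (-73.52 − (-58.65))
f_A = -6.87 / -14.87 = 0.4620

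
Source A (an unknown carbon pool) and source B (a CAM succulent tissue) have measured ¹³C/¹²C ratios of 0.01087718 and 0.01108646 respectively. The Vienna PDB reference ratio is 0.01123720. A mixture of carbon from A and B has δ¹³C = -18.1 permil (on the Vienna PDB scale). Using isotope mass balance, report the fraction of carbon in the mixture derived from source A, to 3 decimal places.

0.252

δ_A = (0.01087718/0.01123720 − 1)×1000 = (0.967962 − 1)×1000 = -32.038 permil
δ_B = (0.01108646/0.01123720 − 1)×1000 = (0.986586 − 1)×1000 = -13.414 permil
f_A = (δ_mix − δ_B)/(δ_A − δ_B) = (-18.1 − (-13.414))/(-32.038 − (-13.414))
f_A = -4.686 / -18.624 = 0.2516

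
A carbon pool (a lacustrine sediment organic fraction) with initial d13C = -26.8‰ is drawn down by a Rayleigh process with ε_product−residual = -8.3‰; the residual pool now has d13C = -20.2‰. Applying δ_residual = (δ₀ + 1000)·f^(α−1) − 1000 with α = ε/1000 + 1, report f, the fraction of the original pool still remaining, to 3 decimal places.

α − 1 = ε/1000 = -0.0083
(δ_res + 1000)/(δ₀ + 1000) = (-20.2 + 1000)/(-26.8 + 1000) = 979.8/973.2 = 1.006782
f = 1.006782^(1/-0.0083) = exp(ln(1.006782)/-0.0083) = exp(0.00676/-0.0083)
f = exp(-0.8143) = 0.4429

0.443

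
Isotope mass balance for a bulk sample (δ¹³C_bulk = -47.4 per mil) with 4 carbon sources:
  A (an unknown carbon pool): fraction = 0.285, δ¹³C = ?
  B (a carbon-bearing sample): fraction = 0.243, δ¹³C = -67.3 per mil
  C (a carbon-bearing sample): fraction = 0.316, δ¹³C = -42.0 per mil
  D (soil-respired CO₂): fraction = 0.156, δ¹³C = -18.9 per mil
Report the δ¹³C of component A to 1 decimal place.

-52.0 per mil

Isotope mass balance: δ_bulk = Σ fᵢ·δᵢ.
-47.4 = 0.285×δ_A + 0.243×(-67.3) + 0.316×(-42.0) + 0.156×(-18.9)
0.285·δ_A = -47.4 − (-32.574) = -14.826
δ_A = -14.826 / 0.285 = -52.02 per mil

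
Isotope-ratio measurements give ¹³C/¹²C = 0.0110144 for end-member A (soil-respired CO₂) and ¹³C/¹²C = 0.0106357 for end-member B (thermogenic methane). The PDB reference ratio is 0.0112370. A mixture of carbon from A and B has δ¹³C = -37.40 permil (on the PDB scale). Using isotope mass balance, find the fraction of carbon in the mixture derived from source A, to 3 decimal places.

δ_A = (0.0110144/0.0112370 − 1)×1000 = (0.980190 − 1)×1000 = -19.810 permil
δ_B = (0.0106357/0.0112370 − 1)×1000 = (0.946489 − 1)×1000 = -53.511 permil
f_A = (δ_mix − δ_B)/(δ_A − δ_B) = (-37.40 − (-53.511))/(-19.810 − (-53.511))
f_A = 16.111 / 33.701 = 0.4780

0.478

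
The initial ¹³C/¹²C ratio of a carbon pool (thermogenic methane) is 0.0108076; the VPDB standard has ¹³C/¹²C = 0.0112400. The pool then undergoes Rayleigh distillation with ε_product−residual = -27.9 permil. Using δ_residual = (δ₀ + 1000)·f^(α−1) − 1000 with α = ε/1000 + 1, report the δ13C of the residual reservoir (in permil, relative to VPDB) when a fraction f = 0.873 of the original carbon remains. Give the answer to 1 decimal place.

-34.8 permil

δ₀ = (0.0108076/0.0112400 − 1)×1000 = (0.961530 − 1)×1000 = -38.470 permil
α − 1 = ε/1000 = -0.0279
f^(α−1) = 0.873^(-0.0279) = 1.003797
δ_res = (-38.470 + 1000) × 1.003797 − 1000 = 965.181 − 1000 = -34.82 permil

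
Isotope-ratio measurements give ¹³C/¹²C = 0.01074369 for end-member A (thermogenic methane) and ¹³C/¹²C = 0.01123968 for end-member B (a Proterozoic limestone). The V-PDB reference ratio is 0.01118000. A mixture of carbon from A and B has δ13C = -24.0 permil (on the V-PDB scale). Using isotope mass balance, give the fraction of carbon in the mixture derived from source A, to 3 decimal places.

0.661

δ_A = (0.01074369/0.01118000 − 1)×1000 = (0.960974 − 1)×1000 = -39.026 permil
δ_B = (0.01123968/0.01118000 − 1)×1000 = (1.005338 − 1)×1000 = 5.338 permil
f_A = (δ_mix − δ_B)/(δ_A − δ_B) = (-24.0 − (5.338))/(-39.026 − (5.338))
f_A = -29.338 / -44.364 = 0.6613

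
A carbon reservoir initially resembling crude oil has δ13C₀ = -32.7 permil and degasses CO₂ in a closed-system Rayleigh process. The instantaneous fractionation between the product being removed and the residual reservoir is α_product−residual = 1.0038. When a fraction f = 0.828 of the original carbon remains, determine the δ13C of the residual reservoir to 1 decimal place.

Rayleigh residual: δ_res = (δ₀ + 1000)·f^(α−1) − 1000
α − 1 = 0.00380
f^(α−1) = 0.828^(0.00380) = 0.999283
δ_res = (-32.7 + 1000) × 0.999283 − 1000 = 966.606 − 1000 = -33.39 permil

-33.4 permil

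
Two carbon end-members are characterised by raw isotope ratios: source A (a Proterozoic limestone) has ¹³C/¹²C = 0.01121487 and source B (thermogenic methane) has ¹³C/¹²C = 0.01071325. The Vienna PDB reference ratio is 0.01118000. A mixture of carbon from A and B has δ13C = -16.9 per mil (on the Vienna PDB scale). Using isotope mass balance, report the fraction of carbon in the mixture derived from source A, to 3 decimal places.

0.554

δ_A = (0.01121487/0.01118000 − 1)×1000 = (1.003119 − 1)×1000 = 3.119 per mil
δ_B = (0.01071325/0.01118000 − 1)×1000 = (0.958251 − 1)×1000 = -41.749 per mil
f_A = (δ_mix − δ_B)/(δ_A − δ_B) = (-16.9 − (-41.749))/(3.119 − (-41.749))
f_A = 24.849 / 44.868 = 0.5538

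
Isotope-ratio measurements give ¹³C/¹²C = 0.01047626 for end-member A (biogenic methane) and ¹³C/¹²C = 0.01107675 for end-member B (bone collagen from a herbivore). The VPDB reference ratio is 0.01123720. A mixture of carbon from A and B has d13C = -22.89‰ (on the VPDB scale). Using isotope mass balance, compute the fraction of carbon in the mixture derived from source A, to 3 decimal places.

δ_A = (0.01047626/0.01123720 − 1)×1000 = (0.932284 − 1)×1000 = -67.716‰
δ_B = (0.01107675/0.01123720 − 1)×1000 = (0.985722 − 1)×1000 = -14.278‰
f_A = (δ_mix − δ_B)/(δ_A − δ_B) = (-22.89 − (-14.278))/(-67.716 − (-14.278))
f_A = -8.612 / -53.438 = 0.1612

0.161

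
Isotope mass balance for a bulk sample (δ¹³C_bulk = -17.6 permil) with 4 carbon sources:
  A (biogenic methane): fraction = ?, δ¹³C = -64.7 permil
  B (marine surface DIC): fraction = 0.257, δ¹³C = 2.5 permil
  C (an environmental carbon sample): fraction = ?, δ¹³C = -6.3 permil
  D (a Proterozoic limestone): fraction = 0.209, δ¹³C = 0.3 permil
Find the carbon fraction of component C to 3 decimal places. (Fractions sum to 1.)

Let f_C and f_A be the unknown fractions; fractions sum to 1 so f_C + f_A = 0.534.
Mass balance: Σ fᵢ·δᵢ = δ_bulk ⇒ f_C·(-6.3) + f_A·(-64.7) = -17.6 − (0.705) = -18.305
Substitute f_A = 0.534 − f_C:
f_C·(-6.3 − -64.7) = -18.305 − 0.534×(-64.7) = 16.245
f_C = 16.245 / 58.4 = 0.2782

0.278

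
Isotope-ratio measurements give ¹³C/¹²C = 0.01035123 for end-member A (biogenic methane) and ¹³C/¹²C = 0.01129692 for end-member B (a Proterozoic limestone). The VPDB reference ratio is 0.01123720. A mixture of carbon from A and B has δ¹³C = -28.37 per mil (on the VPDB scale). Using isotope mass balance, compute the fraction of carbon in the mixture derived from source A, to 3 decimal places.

δ_A = (0.01035123/0.01123720 − 1)×1000 = (0.921157 − 1)×1000 = -78.843 per mil
δ_B = (0.01129692/0.01123720 − 1)×1000 = (1.005314 − 1)×1000 = 5.314 per mil
f_A = (δ_mix − δ_B)/(δ_A − δ_B) = (-28.37 − (5.314))/(-78.843 − (5.314))
f_A = -33.684 / -84.157 = 0.4003

0.400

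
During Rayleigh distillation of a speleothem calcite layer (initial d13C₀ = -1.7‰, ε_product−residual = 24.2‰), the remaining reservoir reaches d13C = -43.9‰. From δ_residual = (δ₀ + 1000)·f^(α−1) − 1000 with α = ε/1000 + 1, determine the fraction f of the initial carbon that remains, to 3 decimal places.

0.168

α − 1 = ε/1000 = 0.0242
(δ_res + 1000)/(δ₀ + 1000) = (-43.9 + 1000)/(-1.7 + 1000) = 956.1/998.3 = 0.957728
f = 0.957728^(1/0.0242) = exp(ln(0.957728)/0.0242) = exp(-0.04319/0.0242)
f = exp(-1.7848) = 0.1678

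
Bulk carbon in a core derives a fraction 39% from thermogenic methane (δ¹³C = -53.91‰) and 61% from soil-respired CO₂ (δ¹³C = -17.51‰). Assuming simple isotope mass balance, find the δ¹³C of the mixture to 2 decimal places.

δ_mix = f_A·δ_A + f_B·δ_B
δ_mix = 0.39 × (-53.91) + 0.61 × (-17.51)
δ_mix = -21.025 + -10.681 = -31.706‰

-31.71‰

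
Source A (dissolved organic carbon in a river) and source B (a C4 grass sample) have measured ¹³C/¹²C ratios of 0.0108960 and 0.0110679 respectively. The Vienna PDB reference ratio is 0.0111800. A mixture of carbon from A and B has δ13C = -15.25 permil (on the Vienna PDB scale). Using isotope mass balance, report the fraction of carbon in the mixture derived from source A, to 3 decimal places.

0.340

δ_A = (0.0108960/0.0111800 − 1)×1000 = (0.974597 − 1)×1000 = -25.403 permil
δ_B = (0.0110679/0.0111800 − 1)×1000 = (0.989973 − 1)×1000 = -10.027 permil
f_A = (δ_mix − δ_B)/(δ_A − δ_B) = (-15.25 − (-10.027))/(-25.403 − (-10.027))
f_A = -5.223 / -15.376 = 0.3397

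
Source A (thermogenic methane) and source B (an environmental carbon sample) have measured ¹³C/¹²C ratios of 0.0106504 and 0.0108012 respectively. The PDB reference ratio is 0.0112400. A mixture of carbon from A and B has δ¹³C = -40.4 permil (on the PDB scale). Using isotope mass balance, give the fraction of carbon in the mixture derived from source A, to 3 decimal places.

δ_A = (0.0106504/0.0112400 − 1)×1000 = (0.947544 − 1)×1000 = -52.456 permil
δ_B = (0.0108012/0.0112400 − 1)×1000 = (0.960961 − 1)×1000 = -39.039 permil
f_A = (δ_mix − δ_B)/(δ_A − δ_B) = (-40.4 − (-39.039))/(-52.456 − (-39.039))
f_A = -1.361 / -13.416 = 0.1014

0.101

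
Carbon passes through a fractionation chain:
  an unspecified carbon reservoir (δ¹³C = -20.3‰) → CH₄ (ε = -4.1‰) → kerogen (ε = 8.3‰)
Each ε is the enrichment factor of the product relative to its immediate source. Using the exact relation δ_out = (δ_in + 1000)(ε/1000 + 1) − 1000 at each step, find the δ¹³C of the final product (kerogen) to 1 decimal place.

-16.2‰

step 1: δ = (-20.30 + 1000)·(-4.1/1000 + 1) − 1000 = -24.32‰
step 2: δ = (-24.32 + 1000)·(8.3/1000 + 1) − 1000 = -16.22‰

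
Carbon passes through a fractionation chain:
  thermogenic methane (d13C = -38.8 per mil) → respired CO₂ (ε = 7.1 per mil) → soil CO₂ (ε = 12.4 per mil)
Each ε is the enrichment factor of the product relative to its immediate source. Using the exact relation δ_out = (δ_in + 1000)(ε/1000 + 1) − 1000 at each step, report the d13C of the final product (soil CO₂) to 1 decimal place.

-20.0 per mil

step 1: δ = (-38.80 + 1000)·(7.1/1000 + 1) − 1000 = -31.98 per mil
step 2: δ = (-31.98 + 1000)·(12.4/1000 + 1) − 1000 = -19.97 per mil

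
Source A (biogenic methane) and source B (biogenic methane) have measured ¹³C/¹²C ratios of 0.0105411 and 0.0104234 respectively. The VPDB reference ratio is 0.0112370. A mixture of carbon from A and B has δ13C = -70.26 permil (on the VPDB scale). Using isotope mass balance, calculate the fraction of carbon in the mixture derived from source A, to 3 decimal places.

0.205

δ_A = (0.0105411/0.0112370 − 1)×1000 = (0.938071 − 1)×1000 = -61.929 permil
δ_B = (0.0104234/0.0112370 − 1)×1000 = (0.927596 − 1)×1000 = -72.404 permil
f_A = (δ_mix − δ_B)/(δ_A − δ_B) = (-70.26 − (-72.404))/(-61.929 − (-72.404))
f_A = 2.144 / 10.474 = 0.2047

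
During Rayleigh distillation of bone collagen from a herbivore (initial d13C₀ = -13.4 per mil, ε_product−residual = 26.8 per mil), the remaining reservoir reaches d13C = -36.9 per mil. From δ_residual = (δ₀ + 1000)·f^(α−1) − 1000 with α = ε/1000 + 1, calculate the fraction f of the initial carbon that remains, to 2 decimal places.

0.41

α − 1 = ε/1000 = 0.0268
(δ_res + 1000)/(δ₀ + 1000) = (-36.9 + 1000)/(-13.4 + 1000) = 963.1/986.6 = 0.976181
f = 0.976181^(1/0.0268) = exp(ln(0.976181)/0.0268) = exp(-0.02411/0.0268)
f = exp(-0.8995) = 0.4068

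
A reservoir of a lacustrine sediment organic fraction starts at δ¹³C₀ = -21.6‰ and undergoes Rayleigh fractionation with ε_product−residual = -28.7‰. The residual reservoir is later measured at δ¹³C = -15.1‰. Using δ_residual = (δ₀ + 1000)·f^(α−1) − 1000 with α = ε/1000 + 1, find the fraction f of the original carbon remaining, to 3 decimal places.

α − 1 = ε/1000 = -0.0287
(δ_res + 1000)/(δ₀ + 1000) = (-15.1 + 1000)/(-21.6 + 1000) = 984.9/978.4 = 1.006643
f = 1.006643^(1/-0.0287) = exp(ln(1.006643)/-0.0287) = exp(0.00662/-0.0287)
f = exp(-0.2307) = 0.7940

0.794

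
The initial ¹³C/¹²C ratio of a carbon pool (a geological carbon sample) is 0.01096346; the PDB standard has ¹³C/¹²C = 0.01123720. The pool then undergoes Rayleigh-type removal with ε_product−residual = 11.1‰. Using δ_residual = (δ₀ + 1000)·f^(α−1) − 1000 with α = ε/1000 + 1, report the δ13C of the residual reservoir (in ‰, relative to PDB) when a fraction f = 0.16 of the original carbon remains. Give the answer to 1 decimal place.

δ₀ = (0.01096346/0.01123720 − 1)×1000 = (0.975640 − 1)×1000 = -24.360‰
α − 1 = ε/1000 = 0.0111
f^(α−1) = 0.16^(0.0111) = 0.979864
δ_res = (-24.360 + 1000) × 0.979864 − 1000 = 955.994 − 1000 = -44.01‰

-44.0‰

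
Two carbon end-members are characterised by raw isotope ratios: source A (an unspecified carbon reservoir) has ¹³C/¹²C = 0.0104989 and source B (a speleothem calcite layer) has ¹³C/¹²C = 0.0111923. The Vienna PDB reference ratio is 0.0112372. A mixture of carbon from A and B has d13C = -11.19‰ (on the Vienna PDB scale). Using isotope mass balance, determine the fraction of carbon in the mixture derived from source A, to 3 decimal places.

0.117

δ_A = (0.0104989/0.0112372 − 1)×1000 = (0.934299 − 1)×1000 = -65.701‰
δ_B = (0.0111923/0.0112372 − 1)×1000 = (0.996004 − 1)×1000 = -3.996‰
f_A = (δ_mix − δ_B)/(δ_A − δ_B) = (-11.19 − (-3.996))/(-65.701 − (-3.996))
f_A = -7.194 / -61.706 = 0.1166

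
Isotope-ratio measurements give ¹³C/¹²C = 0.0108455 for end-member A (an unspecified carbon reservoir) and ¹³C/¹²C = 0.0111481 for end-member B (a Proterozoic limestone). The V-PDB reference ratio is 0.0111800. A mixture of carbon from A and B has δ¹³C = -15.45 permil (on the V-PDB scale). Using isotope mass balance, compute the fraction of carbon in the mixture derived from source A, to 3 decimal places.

0.465

δ_A = (0.0108455/0.0111800 − 1)×1000 = (0.970081 − 1)×1000 = -29.919 permil
δ_B = (0.0111481/0.0111800 − 1)×1000 = (0.997147 − 1)×1000 = -2.853 permil
f_A = (δ_mix − δ_B)/(δ_A − δ_B) = (-15.45 − (-2.853))/(-29.919 − (-2.853))
f_A = -12.597 / -27.066 = 0.4654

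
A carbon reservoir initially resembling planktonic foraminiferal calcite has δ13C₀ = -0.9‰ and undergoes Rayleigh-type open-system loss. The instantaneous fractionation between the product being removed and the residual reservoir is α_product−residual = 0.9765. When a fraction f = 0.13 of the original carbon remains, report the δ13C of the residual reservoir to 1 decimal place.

48.2‰

Rayleigh residual: δ_res = (δ₀ + 1000)·f^(α−1) − 1000
α − 1 = -0.02350
f^(α−1) = 0.13^(-0.02350) = 1.049113
δ_res = (-0.9 + 1000) × 1.049113 − 1000 = 1048.169 − 1000 = 48.17‰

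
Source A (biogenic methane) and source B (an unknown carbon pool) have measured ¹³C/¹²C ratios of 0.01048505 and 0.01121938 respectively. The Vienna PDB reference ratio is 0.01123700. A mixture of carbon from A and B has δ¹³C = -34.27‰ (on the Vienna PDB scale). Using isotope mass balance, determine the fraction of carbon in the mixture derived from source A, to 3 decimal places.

0.500

δ_A = (0.01048505/0.01123700 − 1)×1000 = (0.933083 − 1)×1000 = -66.917‰
δ_B = (0.01121938/0.01123700 − 1)×1000 = (0.998432 − 1)×1000 = -1.568‰
f_A = (δ_mix − δ_B)/(δ_A − δ_B) = (-34.27 − (-1.568))/(-66.917 − (-1.568))
f_A = -32.702 / -65.349 = 0.5004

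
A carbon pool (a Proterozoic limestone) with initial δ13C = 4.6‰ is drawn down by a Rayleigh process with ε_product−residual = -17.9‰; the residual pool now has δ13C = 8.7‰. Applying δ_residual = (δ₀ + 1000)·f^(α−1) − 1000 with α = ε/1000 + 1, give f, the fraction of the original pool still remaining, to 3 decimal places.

0.796

α − 1 = ε/1000 = -0.0179
(δ_res + 1000)/(δ₀ + 1000) = (8.7 + 1000)/(4.6 + 1000) = 1008.7/1004.6 = 1.004081
f = 1.004081^(1/-0.0179) = exp(ln(1.004081)/-0.0179) = exp(0.00407/-0.0179)
f = exp(-0.2275) = 0.7965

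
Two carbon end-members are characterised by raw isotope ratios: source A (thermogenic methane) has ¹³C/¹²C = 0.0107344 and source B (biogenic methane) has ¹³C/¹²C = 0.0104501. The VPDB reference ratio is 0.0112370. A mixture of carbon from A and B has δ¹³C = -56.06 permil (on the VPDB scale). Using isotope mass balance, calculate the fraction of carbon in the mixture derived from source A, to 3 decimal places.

0.552

δ_A = (0.0107344/0.0112370 − 1)×1000 = (0.955273 − 1)×1000 = -44.727 permil
δ_B = (0.0104501/0.0112370 − 1)×1000 = (0.929972 − 1)×1000 = -70.028 permil
f_A = (δ_mix − δ_B)/(δ_A − δ_B) = (-56.06 − (-70.028))/(-44.727 − (-70.028))
f_A = 13.968 / 25.300 = 0.5521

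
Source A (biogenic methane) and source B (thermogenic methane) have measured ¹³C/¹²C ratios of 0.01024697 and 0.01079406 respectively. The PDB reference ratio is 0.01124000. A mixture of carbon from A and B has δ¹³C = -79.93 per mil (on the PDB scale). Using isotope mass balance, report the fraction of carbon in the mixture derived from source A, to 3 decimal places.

δ_A = (0.01024697/0.01124000 − 1)×1000 = (0.911652 − 1)×1000 = -88.348 per mil
δ_B = (0.01079406/0.01124000 − 1)×1000 = (0.960326 − 1)×1000 = -39.674 per mil
f_A = (δ_mix − δ_B)/(δ_A − δ_B) = (-79.93 − (-39.674))/(-88.348 − (-39.674))
f_A = -40.256 / -48.673 = 0.8271

0.827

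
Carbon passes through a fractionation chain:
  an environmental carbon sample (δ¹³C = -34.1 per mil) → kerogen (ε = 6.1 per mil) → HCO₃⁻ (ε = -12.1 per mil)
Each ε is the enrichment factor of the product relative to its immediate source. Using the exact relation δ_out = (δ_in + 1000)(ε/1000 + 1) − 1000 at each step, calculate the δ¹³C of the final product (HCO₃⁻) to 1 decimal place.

-40.0 per mil

step 1: δ = (-34.10 + 1000)·(6.1/1000 + 1) − 1000 = -28.21 per mil
step 2: δ = (-28.21 + 1000)·(-12.1/1000 + 1) − 1000 = -39.97 per mil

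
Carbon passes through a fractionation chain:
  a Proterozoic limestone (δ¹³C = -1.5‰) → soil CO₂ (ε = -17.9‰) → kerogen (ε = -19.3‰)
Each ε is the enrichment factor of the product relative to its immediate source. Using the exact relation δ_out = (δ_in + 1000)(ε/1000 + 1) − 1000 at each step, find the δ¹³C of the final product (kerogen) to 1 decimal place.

step 1: δ = (-1.50 + 1000)·(-17.9/1000 + 1) − 1000 = -19.37‰
step 2: δ = (-19.37 + 1000)·(-19.3/1000 + 1) − 1000 = -38.30‰

-38.3‰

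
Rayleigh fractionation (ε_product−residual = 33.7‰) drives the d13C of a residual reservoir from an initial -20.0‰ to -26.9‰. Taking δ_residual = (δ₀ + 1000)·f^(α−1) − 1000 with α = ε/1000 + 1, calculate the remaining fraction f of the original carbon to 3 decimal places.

0.811

α − 1 = ε/1000 = 0.0337
(δ_res + 1000)/(δ₀ + 1000) = (-26.9 + 1000)/(-20.0 + 1000) = 973.1/980.0 = 0.992959
f = 0.992959^(1/0.0337) = exp(ln(0.992959)/0.0337) = exp(-0.00707/0.0337)
f = exp(-0.2097) = 0.8109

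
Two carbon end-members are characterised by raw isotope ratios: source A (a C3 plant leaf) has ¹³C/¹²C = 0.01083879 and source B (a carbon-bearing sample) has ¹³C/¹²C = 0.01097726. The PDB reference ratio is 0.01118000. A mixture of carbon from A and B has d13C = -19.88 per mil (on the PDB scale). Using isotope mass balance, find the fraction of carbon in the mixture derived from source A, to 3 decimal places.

0.141

δ_A = (0.01083879/0.01118000 − 1)×1000 = (0.969480 − 1)×1000 = -30.520 per mil
δ_B = (0.01097726/0.01118000 − 1)×1000 = (0.981866 − 1)×1000 = -18.134 per mil
f_A = (δ_mix − δ_B)/(δ_A − δ_B) = (-19.88 − (-18.134))/(-30.520 − (-18.134))
f_A = -1.746 / -12.386 = 0.1410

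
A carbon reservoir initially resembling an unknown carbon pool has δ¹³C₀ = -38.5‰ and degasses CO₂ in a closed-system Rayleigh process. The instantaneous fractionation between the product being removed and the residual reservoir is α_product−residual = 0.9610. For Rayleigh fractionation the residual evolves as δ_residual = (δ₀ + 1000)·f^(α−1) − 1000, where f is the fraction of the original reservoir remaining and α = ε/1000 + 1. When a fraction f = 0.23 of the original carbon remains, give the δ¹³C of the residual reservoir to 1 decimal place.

Rayleigh residual: δ_res = (δ₀ + 1000)·f^(α−1) − 1000
α − 1 = -0.03900
f^(α−1) = 0.23^(-0.03900) = 1.058992
δ_res = (-38.5 + 1000) × 1.058992 − 1000 = 1018.221 − 1000 = 18.22‰

18.2‰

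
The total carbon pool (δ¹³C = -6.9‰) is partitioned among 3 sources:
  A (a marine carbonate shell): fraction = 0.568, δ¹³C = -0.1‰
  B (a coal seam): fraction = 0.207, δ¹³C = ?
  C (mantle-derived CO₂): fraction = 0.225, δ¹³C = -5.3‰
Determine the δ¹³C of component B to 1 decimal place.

Isotope mass balance: δ_bulk = Σ fᵢ·δᵢ.
-6.9 = 0.568×(-0.1) + 0.207×δ_B + 0.225×(-5.3)
0.207·δ_B = -6.9 − (-1.249) = -5.651
δ_B = -5.651 / 0.207 = -27.30‰

-27.3‰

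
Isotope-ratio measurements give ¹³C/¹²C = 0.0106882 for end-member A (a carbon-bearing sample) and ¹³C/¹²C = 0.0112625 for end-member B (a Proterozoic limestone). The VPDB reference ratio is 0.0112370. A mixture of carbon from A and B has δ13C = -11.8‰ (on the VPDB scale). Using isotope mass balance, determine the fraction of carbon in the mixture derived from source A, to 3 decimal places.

δ_A = (0.0106882/0.0112370 − 1)×1000 = (0.951161 − 1)×1000 = -48.839‰
δ_B = (0.0112625/0.0112370 − 1)×1000 = (1.002269 − 1)×1000 = 2.269‰
f_A = (δ_mix − δ_B)/(δ_A − δ_B) = (-11.8 − (2.269))/(-48.839 − (2.269))
f_A = -14.069 / -51.108 = 0.2753

0.275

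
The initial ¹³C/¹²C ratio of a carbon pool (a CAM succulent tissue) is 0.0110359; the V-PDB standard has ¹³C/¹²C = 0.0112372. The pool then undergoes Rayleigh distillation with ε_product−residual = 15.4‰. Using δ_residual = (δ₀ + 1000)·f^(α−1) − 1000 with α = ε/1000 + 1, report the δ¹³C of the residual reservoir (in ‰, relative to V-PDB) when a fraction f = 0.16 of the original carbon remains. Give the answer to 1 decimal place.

-45.2‰

δ₀ = (0.0110359/0.0112372 − 1)×1000 = (0.982086 − 1)×1000 = -17.914‰
α − 1 = ε/1000 = 0.0154
f^(α−1) = 0.16^(0.0154) = 0.972173
δ_res = (-17.914 + 1000) × 0.972173 − 1000 = 954.758 − 1000 = -45.24‰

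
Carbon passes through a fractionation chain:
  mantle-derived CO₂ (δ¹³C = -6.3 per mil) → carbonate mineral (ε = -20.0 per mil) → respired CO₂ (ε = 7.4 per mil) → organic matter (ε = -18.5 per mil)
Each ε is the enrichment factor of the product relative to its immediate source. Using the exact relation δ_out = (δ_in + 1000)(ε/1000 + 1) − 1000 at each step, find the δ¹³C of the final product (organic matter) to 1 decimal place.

step 1: δ = (-6.30 + 1000)·(-20.0/1000 + 1) − 1000 = -26.17 per mil
step 2: δ = (-26.17 + 1000)·(7.4/1000 + 1) − 1000 = -18.97 per mil
step 3: δ = (-18.97 + 1000)·(-18.5/1000 + 1) − 1000 = -37.12 per mil

-37.1 per mil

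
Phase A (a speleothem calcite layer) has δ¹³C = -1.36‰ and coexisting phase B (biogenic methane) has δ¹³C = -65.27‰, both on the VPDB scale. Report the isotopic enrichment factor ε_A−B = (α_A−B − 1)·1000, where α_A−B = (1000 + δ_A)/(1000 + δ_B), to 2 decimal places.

68.37‰

α_A−B = (1000 + -1.36) / (1000 + -65.27) = 998.64 / 934.73 = 1.068373
ε_A−B = (1.068373 − 1) × 1000 = 68.373‰
(The approximation ε ≈ δ_A − δ_B would give 63.91‰.)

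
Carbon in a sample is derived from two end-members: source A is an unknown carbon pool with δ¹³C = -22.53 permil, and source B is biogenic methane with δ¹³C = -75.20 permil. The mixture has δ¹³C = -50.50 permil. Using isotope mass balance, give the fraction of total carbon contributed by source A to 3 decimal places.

0.469

δ_mix = f_A·δ_A + (1 − f_A)·δ_B  ⇒  f_A = (δ_mix − δ_B)/(δ_A − δ_B)
f_A = (-50.50 − (-75.20)) / (-22.53 − (-75.20))
f_A = 24.70 / 52.67 = 0.4690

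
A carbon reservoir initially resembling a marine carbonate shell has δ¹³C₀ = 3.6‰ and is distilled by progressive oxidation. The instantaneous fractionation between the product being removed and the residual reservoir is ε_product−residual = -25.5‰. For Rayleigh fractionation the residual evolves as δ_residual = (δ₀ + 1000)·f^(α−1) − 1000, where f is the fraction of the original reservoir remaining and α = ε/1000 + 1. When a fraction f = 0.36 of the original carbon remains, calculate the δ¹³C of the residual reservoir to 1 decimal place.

30.1‰

Rayleigh residual: δ_res = (δ₀ + 1000)·f^(α−1) − 1000
α = ε/1000 + 1 = 0.97450, so α − 1 = -0.02550
f^(α−1) = 0.36^(-0.02550) = 1.026394
δ_res = (3.6 + 1000) × 1.026394 − 1000 = 1030.089 − 1000 = 30.09‰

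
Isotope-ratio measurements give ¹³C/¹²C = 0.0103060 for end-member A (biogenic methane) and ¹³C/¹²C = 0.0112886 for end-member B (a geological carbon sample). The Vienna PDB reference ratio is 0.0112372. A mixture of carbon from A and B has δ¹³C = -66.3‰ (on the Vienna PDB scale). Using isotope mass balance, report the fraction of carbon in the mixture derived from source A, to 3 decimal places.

δ_A = (0.0103060/0.0112372 − 1)×1000 = (0.917132 − 1)×1000 = -82.868‰
δ_B = (0.0112886/0.0112372 − 1)×1000 = (1.004574 − 1)×1000 = 4.574‰
f_A = (δ_mix − δ_B)/(δ_A − δ_B) = (-66.3 − (4.574))/(-82.868 − (4.574))
f_A = -70.874 / -87.442 = 0.8105

0.811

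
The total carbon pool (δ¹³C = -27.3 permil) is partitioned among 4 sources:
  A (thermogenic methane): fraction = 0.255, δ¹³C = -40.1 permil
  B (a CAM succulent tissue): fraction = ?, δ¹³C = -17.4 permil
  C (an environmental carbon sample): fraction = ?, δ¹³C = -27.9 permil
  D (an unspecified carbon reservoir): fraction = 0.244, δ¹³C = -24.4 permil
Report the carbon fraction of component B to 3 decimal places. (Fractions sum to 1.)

Let f_B and f_C be the unknown fractions; fractions sum to 1 so f_B + f_C = 0.501.
Mass balance: Σ fᵢ·δᵢ = δ_bulk ⇒ f_B·(-17.4) + f_C·(-27.9) = -27.3 − (-16.179) = -11.121
Substitute f_C = 0.501 − f_B:
f_B·(-17.4 − -27.9) = -11.121 − 0.501×(-27.9) = 2.857
f_B = 2.857 / 10.5 = 0.2721

0.272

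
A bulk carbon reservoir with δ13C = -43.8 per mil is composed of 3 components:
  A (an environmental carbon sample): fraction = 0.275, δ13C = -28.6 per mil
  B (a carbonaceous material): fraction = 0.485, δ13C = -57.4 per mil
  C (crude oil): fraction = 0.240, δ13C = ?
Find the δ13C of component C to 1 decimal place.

-33.7 per mil

Isotope mass balance: δ_bulk = Σ fᵢ·δᵢ.
-43.8 = 0.275×(-28.6) + 0.485×(-57.4) + 0.240×δ_C
0.240·δ_C = -43.8 − (-35.704) = -8.096
δ_C = -8.096 / 0.240 = -33.73 per mil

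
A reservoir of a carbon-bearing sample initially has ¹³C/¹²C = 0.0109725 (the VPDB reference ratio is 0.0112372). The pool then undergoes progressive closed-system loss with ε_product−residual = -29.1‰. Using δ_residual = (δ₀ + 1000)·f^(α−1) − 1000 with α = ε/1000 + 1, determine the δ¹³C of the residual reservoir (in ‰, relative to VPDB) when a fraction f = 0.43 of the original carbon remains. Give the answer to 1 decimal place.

δ₀ = (0.0109725/0.0112372 − 1)×1000 = (0.976444 − 1)×1000 = -23.556‰
α − 1 = ε/1000 = -0.0291
f^(α−1) = 0.43^(-0.0291) = 1.024864
δ_res = (-23.556 + 1000) × 1.024864 − 1000 = 1000.722 − 1000 = 0.72‰

0.7‰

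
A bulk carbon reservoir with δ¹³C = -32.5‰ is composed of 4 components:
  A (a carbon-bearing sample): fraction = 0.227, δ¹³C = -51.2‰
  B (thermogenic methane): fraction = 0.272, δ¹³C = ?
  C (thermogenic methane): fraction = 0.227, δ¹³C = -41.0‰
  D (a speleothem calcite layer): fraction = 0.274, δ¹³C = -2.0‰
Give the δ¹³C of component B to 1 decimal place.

Isotope mass balance: δ_bulk = Σ fᵢ·δᵢ.
-32.5 = 0.227×(-51.2) + 0.272×δ_B + 0.227×(-41.0) + 0.274×(-2.0)
0.272·δ_B = -32.5 − (-21.477) = -11.023
δ_B = -11.023 / 0.272 = -40.52‰

-40.5‰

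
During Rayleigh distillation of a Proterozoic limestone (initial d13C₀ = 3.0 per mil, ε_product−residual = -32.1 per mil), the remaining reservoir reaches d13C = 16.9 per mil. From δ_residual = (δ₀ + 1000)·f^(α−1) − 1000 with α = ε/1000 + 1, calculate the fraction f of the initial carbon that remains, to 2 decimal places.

α − 1 = ε/1000 = -0.0321
(δ_res + 1000)/(δ₀ + 1000) = (16.9 + 1000)/(3.0 + 1000) = 1016.9/1003.0 = 1.013858
f = 1.013858^(1/-0.0321) = exp(ln(1.013858)/-0.0321) = exp(0.01376/-0.0321)
f = exp(-0.4288) = 0.6513

0.65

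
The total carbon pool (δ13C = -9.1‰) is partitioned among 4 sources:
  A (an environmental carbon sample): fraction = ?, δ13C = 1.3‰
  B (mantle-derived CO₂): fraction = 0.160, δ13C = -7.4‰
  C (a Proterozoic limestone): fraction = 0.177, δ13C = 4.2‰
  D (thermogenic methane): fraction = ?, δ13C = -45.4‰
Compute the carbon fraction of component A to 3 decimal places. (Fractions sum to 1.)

Let f_A and f_D be the unknown fractions; fractions sum to 1 so f_A + f_D = 0.663.
Mass balance: Σ fᵢ·δᵢ = δ_bulk ⇒ f_A·(1.3) + f_D·(-45.4) = -9.1 − (-0.441) = -8.659
Substitute f_D = 0.663 − f_A:
f_A·(1.3 − -45.4) = -8.659 − 0.663×(-45.4) = 21.441
f_A = 21.441 / 46.7 = 0.4591

0.459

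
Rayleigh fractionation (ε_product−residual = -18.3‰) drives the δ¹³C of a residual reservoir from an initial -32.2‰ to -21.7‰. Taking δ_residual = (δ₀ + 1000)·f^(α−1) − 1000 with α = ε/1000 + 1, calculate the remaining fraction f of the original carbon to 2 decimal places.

0.55

α − 1 = ε/1000 = -0.0183
(δ_res + 1000)/(δ₀ + 1000) = (-21.7 + 1000)/(-32.2 + 1000) = 978.3/967.8 = 1.010849
f = 1.010849^(1/-0.0183) = exp(ln(1.010849)/-0.0183) = exp(0.01079/-0.0183)
f = exp(-0.5897) = 0.5545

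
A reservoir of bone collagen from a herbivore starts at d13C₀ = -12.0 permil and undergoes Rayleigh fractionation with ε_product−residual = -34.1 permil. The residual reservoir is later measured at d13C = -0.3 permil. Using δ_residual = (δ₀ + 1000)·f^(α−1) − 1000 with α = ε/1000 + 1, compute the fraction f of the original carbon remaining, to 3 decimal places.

α − 1 = ε/1000 = -0.0341
(δ_res + 1000)/(δ₀ + 1000) = (-0.3 + 1000)/(-12.0 + 1000) = 999.7/988.0 = 1.011842
f = 1.011842^(1/-0.0341) = exp(ln(1.011842)/-0.0341) = exp(0.01177/-0.0341)
f = exp(-0.3452) = 0.7081

0.708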